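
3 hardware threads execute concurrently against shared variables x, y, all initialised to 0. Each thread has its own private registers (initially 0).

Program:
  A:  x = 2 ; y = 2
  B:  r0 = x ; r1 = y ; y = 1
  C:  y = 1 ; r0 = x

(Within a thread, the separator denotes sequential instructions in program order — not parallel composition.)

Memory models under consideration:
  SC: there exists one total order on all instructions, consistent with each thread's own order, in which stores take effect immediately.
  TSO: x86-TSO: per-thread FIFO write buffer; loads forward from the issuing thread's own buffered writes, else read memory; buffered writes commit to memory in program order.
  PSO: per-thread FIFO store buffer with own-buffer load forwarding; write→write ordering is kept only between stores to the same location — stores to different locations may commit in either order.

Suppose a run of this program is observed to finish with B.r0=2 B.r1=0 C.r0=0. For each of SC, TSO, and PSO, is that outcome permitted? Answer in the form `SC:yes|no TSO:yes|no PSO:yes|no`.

outcome vector order: (B.r0,B.r1,C.r0)
SC (11): (0,0,0), (0,0,2), (0,1,0), (0,1,2), (0,2,0), (0,2,2), (2,0,2), (2,1,0), (2,1,2), (2,2,0), (2,2,2)
TSO (12): (0,0,0), (0,0,2), (0,1,0), (0,1,2), (0,2,0), (0,2,2), (2,0,0), (2,0,2), (2,1,0), (2,1,2), (2,2,0), (2,2,2)
PSO (12): (0,0,0), (0,0,2), (0,1,0), (0,1,2), (0,2,0), (0,2,2), (2,0,0), (2,0,2), (2,1,0), (2,1,2), (2,2,0), (2,2,2)
target (2,0,0) ∈ {TSO,PSO}

SC:no TSO:yes PSO:yes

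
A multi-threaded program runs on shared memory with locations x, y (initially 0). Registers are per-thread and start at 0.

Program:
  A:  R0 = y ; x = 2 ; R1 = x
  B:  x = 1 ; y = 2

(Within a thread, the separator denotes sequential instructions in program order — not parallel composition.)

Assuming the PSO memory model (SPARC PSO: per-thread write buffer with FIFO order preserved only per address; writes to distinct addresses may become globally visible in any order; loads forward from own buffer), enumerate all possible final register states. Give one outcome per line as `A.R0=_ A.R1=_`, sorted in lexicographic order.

outcome vector order: (A.R0,A.R1)
|PSO outcomes| = 4

A.R0=0 A.R1=1
A.R0=0 A.R1=2
A.R0=2 A.R1=1
A.R0=2 A.R1=2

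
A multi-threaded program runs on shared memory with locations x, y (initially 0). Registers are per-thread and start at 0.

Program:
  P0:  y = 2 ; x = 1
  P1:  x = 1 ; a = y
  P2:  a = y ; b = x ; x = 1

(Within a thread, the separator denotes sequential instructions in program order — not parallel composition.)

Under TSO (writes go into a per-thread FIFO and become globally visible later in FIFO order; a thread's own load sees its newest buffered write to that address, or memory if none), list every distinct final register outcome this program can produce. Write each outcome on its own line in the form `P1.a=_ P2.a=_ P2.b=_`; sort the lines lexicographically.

P1.a=0 P2.a=0 P2.b=0
P1.a=0 P2.a=0 P2.b=1
P1.a=0 P2.a=2 P2.b=0
P1.a=0 P2.a=2 P2.b=1
P1.a=2 P2.a=0 P2.b=0
P1.a=2 P2.a=0 P2.b=1
P1.a=2 P2.a=2 P2.b=0
P1.a=2 P2.a=2 P2.b=1

outcome vector order: (P1.a,P2.a,P2.b)
|TSO outcomes| = 8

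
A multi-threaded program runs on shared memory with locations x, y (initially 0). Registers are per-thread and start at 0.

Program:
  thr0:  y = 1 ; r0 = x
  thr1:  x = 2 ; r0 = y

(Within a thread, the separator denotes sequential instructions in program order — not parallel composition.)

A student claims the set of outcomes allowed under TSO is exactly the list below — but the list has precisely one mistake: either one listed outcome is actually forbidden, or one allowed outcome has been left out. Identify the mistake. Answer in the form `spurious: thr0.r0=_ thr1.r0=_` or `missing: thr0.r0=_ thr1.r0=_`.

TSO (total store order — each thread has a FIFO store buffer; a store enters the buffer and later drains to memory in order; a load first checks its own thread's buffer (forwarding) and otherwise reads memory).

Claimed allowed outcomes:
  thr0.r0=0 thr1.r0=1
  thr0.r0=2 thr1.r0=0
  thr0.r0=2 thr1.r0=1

outcome vector order: (thr0.r0,thr1.r0)
[TSO] allowed = {<0 0>; <0 1>; <2 0>; <2 1>}
TSO∖claimed = {<0 0>}

missing: thr0.r0=0 thr1.r0=0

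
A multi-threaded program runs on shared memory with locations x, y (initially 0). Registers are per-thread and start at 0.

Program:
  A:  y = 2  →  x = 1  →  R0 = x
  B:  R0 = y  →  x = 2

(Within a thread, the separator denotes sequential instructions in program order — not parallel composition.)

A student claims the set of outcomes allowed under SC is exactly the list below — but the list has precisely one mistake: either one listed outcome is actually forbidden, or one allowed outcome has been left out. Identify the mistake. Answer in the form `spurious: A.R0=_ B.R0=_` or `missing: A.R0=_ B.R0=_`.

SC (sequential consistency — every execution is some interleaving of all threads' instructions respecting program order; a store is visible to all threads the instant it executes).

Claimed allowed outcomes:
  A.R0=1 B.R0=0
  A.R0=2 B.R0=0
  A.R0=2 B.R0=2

missing: A.R0=1 B.R0=2

outcome vector order: (A.R0,B.R0)
SC: 4 outcomes — {(1,0); (1,2); (2,0); (2,2)}
SC∖claimed = {(1,2)}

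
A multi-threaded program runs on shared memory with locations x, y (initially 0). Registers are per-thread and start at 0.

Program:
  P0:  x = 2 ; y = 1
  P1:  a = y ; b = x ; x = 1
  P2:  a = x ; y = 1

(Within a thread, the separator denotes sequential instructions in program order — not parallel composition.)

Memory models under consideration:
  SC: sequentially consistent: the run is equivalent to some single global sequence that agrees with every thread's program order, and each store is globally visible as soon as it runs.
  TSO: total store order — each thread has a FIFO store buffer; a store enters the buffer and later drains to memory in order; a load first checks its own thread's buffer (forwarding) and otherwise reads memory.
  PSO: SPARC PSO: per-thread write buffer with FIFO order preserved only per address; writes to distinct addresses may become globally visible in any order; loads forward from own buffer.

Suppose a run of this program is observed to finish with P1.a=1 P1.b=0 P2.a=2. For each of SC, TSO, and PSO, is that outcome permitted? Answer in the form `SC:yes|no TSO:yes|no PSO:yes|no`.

SC:no TSO:no PSO:yes

outcome vector order: (P1.a,P1.b,P2.a)
[SC] allowed = {0/0/0, 0/0/1, 0/0/2, 0/2/0, 0/2/1, 0/2/2, 1/0/0, 1/2/0, 1/2/1, 1/2/2}
[TSO] allowed = {0/0/0, 0/0/1, 0/0/2, 0/2/0, 0/2/1, 0/2/2, 1/0/0, 1/2/0, 1/2/1, 1/2/2}
[PSO] allowed = {0/0/0, 0/0/1, 0/0/2, 0/2/0, 0/2/1, 0/2/2, 1/0/0, 1/0/1, 1/0/2, 1/2/0, 1/2/1, 1/2/2}
target 1/0/2 ∈ {PSO}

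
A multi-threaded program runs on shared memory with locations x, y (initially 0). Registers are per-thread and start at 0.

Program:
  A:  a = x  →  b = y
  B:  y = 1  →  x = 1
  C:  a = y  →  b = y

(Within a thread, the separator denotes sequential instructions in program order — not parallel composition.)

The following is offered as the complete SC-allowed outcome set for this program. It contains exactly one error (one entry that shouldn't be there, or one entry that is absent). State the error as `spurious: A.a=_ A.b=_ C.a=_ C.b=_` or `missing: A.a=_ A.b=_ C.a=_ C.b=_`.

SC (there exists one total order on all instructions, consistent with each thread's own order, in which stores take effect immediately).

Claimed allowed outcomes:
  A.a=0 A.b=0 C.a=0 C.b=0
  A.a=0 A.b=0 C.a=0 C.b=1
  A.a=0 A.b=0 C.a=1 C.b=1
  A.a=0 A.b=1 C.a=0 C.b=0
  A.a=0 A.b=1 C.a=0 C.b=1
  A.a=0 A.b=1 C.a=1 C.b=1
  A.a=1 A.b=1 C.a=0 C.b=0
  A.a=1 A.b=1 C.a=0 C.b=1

missing: A.a=1 A.b=1 C.a=1 C.b=1

outcome vector order: (A.a,A.b,C.a,C.b)
[SC] allowed = {(0,0,0,0); (0,0,0,1); (0,0,1,1); (0,1,0,0); (0,1,0,1); (0,1,1,1); (1,1,0,0); (1,1,0,1); (1,1,1,1)}
SC∖claimed = {(1,1,1,1)}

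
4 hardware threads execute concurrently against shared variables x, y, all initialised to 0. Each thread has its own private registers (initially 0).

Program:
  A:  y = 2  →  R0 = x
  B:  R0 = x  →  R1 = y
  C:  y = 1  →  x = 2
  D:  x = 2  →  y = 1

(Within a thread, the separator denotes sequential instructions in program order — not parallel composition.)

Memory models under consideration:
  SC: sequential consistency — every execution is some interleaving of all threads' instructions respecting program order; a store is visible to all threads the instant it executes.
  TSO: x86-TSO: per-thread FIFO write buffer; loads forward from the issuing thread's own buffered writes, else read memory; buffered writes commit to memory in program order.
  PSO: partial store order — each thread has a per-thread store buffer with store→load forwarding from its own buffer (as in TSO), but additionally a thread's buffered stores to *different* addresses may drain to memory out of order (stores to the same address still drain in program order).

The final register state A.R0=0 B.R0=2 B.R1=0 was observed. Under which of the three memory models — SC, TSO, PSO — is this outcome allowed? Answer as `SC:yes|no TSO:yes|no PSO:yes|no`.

SC:no TSO:yes PSO:yes

outcome vector order: (A.R0,B.R0,B.R1)
SC: 11 outcomes — {0/0/0; 0/0/1; 0/0/2; 0/2/1; 0/2/2; 2/0/0; 2/0/1; 2/0/2; 2/2/0; 2/2/1; 2/2/2}
TSO: 12 outcomes — {0/0/0; 0/0/1; 0/0/2; 0/2/0; 0/2/1; 0/2/2; 2/0/0; 2/0/1; 2/0/2; 2/2/0; 2/2/1; 2/2/2}
PSO: 12 outcomes — {0/0/0; 0/0/1; 0/0/2; 0/2/0; 0/2/1; 0/2/2; 2/0/0; 2/0/1; 2/0/2; 2/2/0; 2/2/1; 2/2/2}
target 0/2/0 ∈ {TSO,PSO}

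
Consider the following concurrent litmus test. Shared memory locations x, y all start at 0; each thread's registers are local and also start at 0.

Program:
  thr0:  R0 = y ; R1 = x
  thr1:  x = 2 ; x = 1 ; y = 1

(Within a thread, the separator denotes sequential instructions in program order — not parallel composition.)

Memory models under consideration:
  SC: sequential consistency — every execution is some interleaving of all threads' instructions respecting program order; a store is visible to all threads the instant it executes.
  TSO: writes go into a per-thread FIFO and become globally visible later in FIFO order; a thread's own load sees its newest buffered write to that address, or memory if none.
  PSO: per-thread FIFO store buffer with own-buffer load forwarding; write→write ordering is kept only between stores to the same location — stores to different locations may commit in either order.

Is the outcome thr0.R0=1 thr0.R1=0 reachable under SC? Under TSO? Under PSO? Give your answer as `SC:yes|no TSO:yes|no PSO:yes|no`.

SC:no TSO:no PSO:yes

outcome vector order: (thr0.R0,thr0.R1)
under SC → 00; 01; 02; 11
under TSO → 00; 01; 02; 11
under PSO → 00; 01; 02; 10; 11; 12
target 10 ∈ {PSO}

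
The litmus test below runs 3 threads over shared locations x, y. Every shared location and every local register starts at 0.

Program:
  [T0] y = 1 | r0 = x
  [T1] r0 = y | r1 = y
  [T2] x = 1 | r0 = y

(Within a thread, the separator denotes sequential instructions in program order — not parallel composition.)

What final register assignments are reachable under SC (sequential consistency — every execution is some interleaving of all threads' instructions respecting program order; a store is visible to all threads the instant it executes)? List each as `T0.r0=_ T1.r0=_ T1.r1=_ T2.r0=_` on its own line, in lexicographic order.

T0.r0=0 T1.r0=0 T1.r1=0 T2.r0=1
T0.r0=0 T1.r0=0 T1.r1=1 T2.r0=1
T0.r0=0 T1.r0=1 T1.r1=1 T2.r0=1
T0.r0=1 T1.r0=0 T1.r1=0 T2.r0=0
T0.r0=1 T1.r0=0 T1.r1=0 T2.r0=1
T0.r0=1 T1.r0=0 T1.r1=1 T2.r0=0
T0.r0=1 T1.r0=0 T1.r1=1 T2.r0=1
T0.r0=1 T1.r0=1 T1.r1=1 T2.r0=0
T0.r0=1 T1.r0=1 T1.r1=1 T2.r0=1

outcome vector order: (T0.r0,T1.r0,T1.r1,T2.r0)
|SC outcomes| = 9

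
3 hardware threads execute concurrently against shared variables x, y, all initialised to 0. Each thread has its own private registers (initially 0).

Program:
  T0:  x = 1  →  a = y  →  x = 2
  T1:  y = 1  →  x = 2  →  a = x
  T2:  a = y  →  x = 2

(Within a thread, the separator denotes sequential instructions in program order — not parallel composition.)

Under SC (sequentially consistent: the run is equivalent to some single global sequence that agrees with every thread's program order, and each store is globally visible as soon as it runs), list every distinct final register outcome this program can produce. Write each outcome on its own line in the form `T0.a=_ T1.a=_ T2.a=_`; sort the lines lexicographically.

T0.a=0 T1.a=2 T2.a=0
T0.a=0 T1.a=2 T2.a=1
T0.a=1 T1.a=1 T2.a=0
T0.a=1 T1.a=1 T2.a=1
T0.a=1 T1.a=2 T2.a=0
T0.a=1 T1.a=2 T2.a=1

outcome vector order: (T0.a,T1.a,T2.a)
|SC outcomes| = 6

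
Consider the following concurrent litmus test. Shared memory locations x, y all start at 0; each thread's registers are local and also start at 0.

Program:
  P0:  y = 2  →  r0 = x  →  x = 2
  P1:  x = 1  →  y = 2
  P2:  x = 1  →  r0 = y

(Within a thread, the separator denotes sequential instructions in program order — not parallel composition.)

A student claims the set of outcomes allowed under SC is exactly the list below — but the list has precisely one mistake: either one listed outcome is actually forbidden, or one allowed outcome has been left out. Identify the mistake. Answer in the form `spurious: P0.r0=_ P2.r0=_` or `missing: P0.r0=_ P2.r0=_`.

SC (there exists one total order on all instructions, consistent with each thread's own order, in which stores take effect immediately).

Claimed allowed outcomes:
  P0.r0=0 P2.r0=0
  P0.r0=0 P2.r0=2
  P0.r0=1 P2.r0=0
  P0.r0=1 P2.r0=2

spurious: P0.r0=0 P2.r0=0

outcome vector order: (P0.r0,P2.r0)
SC: 3 outcomes — {0/2; 1/0; 1/2}
claimed∖SC = {0/0}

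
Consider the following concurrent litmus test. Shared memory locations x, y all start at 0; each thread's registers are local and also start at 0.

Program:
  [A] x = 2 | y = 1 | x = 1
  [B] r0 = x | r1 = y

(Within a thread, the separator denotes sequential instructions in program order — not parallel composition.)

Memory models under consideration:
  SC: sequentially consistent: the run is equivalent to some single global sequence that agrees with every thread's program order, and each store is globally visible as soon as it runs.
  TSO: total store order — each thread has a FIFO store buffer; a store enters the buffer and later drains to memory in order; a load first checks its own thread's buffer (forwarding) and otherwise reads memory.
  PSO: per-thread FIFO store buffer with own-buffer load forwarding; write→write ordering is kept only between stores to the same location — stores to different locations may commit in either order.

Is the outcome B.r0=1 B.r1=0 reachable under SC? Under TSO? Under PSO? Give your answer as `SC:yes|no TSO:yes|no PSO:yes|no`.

SC:no TSO:no PSO:yes

outcome vector order: (B.r0,B.r1)
under SC → <0 0>, <0 1>, <1 1>, <2 0>, <2 1>
under TSO → <0 0>, <0 1>, <1 1>, <2 0>, <2 1>
under PSO → <0 0>, <0 1>, <1 0>, <1 1>, <2 0>, <2 1>
target <1 0> ∈ {PSO}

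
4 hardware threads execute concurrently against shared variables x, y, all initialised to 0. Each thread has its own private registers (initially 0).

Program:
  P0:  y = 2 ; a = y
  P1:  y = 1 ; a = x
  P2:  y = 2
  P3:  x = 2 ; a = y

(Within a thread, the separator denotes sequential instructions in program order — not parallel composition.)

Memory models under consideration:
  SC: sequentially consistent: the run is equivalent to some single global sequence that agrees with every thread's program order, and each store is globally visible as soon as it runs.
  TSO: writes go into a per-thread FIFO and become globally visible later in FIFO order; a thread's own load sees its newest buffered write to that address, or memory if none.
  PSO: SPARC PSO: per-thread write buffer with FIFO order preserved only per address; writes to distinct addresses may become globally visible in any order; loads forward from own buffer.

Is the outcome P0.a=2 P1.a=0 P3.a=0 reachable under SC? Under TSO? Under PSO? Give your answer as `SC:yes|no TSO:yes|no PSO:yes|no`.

outcome vector order: (P0.a,P1.a,P3.a)
[SC] allowed = {101; 102; 120; 121; 122; 201; 202; 220; 221; 222}
[TSO] allowed = {100; 101; 102; 120; 121; 122; 200; 201; 202; 220; 221; 222}
[PSO] allowed = {100; 101; 102; 120; 121; 122; 200; 201; 202; 220; 221; 222}
target 200 ∈ {TSO,PSO}

SC:no TSO:yes PSO:yes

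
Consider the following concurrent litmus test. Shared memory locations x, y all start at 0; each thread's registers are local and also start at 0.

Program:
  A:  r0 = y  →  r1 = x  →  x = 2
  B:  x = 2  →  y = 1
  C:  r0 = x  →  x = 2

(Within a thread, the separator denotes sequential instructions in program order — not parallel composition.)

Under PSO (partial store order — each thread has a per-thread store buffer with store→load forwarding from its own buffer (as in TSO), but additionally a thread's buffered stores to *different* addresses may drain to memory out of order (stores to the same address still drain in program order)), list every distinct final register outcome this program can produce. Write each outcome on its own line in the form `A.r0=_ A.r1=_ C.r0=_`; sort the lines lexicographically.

A.r0=0 A.r1=0 C.r0=0
A.r0=0 A.r1=0 C.r0=2
A.r0=0 A.r1=2 C.r0=0
A.r0=0 A.r1=2 C.r0=2
A.r0=1 A.r1=0 C.r0=0
A.r0=1 A.r1=0 C.r0=2
A.r0=1 A.r1=2 C.r0=0
A.r0=1 A.r1=2 C.r0=2

outcome vector order: (A.r0,A.r1,C.r0)
|PSO outcomes| = 8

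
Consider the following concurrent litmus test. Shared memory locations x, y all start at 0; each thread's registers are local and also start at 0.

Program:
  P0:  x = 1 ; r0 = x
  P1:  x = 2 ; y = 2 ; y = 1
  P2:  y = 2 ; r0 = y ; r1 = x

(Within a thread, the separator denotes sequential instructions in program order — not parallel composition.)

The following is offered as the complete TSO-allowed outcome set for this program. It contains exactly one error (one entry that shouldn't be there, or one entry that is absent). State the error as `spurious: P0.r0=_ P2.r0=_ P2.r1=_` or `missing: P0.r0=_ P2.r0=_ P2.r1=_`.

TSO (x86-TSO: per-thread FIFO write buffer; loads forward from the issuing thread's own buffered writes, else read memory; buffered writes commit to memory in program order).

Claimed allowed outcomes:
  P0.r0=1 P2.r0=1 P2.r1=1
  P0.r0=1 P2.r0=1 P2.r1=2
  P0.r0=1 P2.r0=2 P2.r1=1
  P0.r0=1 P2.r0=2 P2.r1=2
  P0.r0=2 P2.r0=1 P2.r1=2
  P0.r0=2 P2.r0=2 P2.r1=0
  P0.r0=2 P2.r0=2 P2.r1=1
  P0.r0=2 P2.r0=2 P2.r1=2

outcome vector order: (P0.r0,P2.r0,P2.r1)
under TSO → <1 1 1>; <1 1 2>; <1 2 0>; <1 2 1>; <1 2 2>; <2 1 2>; <2 2 0>; <2 2 1>; <2 2 2>
TSO∖claimed = {<1 2 0>}

missing: P0.r0=1 P2.r0=2 P2.r1=0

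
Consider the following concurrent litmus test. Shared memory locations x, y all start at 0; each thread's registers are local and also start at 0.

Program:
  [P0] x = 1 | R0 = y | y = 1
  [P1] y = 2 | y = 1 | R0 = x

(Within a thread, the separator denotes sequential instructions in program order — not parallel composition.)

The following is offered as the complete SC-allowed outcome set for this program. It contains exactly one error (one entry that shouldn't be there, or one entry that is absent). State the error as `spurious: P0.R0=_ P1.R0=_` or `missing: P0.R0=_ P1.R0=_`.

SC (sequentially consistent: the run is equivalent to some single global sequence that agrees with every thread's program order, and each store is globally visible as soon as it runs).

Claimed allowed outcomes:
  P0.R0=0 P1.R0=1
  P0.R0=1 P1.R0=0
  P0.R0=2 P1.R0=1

missing: P0.R0=1 P1.R0=1

outcome vector order: (P0.R0,P1.R0)
under SC → <0 1>, <1 0>, <1 1>, <2 1>
SC∖claimed = {<1 1>}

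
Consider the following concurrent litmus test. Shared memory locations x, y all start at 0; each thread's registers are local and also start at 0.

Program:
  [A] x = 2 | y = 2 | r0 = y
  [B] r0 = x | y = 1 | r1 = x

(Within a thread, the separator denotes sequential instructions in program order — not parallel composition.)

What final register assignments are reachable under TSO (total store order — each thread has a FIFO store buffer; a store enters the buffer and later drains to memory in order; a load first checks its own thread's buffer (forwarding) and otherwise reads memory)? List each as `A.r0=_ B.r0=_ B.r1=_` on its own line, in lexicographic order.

A.r0=1 B.r0=0 B.r1=0
A.r0=1 B.r0=0 B.r1=2
A.r0=1 B.r0=2 B.r1=2
A.r0=2 B.r0=0 B.r1=0
A.r0=2 B.r0=0 B.r1=2
A.r0=2 B.r0=2 B.r1=2

outcome vector order: (A.r0,B.r0,B.r1)
|TSO outcomes| = 6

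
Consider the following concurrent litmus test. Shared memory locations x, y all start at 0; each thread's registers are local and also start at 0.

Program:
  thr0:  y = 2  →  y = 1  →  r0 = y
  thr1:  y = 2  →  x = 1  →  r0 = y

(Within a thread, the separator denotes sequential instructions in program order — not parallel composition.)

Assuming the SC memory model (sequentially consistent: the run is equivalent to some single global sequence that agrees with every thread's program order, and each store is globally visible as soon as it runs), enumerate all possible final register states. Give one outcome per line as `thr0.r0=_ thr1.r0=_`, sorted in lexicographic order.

thr0.r0=1 thr1.r0=1
thr0.r0=1 thr1.r0=2
thr0.r0=2 thr1.r0=2

outcome vector order: (thr0.r0,thr1.r0)
|SC outcomes| = 3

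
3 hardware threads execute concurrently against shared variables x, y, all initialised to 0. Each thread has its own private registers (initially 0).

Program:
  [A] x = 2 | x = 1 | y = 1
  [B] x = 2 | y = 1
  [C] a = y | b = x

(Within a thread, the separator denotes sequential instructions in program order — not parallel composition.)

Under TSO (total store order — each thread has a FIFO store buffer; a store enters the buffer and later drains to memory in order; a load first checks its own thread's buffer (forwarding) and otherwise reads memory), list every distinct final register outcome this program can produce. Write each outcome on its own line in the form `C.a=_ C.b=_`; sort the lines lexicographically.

C.a=0 C.b=0
C.a=0 C.b=1
C.a=0 C.b=2
C.a=1 C.b=1
C.a=1 C.b=2

outcome vector order: (C.a,C.b)
|TSO outcomes| = 5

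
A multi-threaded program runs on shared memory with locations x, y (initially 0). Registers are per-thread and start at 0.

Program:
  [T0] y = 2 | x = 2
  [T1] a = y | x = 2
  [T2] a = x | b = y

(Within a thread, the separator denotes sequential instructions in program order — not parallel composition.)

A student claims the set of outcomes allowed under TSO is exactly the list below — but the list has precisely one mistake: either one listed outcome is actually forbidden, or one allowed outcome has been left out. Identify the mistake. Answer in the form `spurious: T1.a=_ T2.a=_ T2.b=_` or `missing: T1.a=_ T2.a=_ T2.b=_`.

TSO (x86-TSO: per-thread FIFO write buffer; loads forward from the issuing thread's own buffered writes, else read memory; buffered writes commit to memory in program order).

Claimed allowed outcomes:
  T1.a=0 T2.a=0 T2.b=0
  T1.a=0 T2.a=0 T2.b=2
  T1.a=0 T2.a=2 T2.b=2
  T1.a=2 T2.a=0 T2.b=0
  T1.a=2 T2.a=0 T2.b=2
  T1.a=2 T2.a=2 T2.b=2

missing: T1.a=0 T2.a=2 T2.b=0

outcome vector order: (T1.a,T2.a,T2.b)
under TSO → 000 002 020 022 200 202 222
TSO∖claimed = {020}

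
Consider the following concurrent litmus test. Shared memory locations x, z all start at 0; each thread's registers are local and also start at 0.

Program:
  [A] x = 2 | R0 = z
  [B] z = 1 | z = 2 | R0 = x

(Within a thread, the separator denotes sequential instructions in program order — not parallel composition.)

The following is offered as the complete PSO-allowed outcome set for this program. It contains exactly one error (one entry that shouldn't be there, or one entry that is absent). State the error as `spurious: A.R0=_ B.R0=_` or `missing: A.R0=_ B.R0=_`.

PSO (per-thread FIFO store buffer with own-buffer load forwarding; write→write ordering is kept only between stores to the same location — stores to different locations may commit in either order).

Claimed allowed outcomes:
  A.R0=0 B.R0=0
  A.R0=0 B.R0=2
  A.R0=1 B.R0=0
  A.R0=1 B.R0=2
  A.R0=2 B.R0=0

outcome vector order: (A.R0,B.R0)
PSO (6): 00, 02, 10, 12, 20, 22
PSO∖claimed = {22}

missing: A.R0=2 B.R0=2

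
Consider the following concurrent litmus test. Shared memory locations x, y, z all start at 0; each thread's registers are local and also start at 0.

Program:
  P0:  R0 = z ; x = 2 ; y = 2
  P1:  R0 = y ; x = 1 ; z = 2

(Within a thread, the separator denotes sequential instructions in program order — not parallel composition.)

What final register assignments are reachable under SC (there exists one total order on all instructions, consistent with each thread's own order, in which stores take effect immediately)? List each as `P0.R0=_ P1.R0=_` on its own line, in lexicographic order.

P0.R0=0 P1.R0=0
P0.R0=0 P1.R0=2
P0.R0=2 P1.R0=0

outcome vector order: (P0.R0,P1.R0)
|SC outcomes| = 3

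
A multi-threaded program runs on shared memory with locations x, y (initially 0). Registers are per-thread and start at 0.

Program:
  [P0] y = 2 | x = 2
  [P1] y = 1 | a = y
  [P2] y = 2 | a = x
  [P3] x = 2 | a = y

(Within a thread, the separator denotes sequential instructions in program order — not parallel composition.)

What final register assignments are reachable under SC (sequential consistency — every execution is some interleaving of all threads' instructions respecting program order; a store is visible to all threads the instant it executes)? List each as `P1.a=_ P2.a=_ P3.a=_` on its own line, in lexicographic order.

outcome vector order: (P1.a,P2.a,P3.a)
|SC outcomes| = 10

P1.a=1 P2.a=0 P3.a=1
P1.a=1 P2.a=0 P3.a=2
P1.a=1 P2.a=2 P3.a=0
P1.a=1 P2.a=2 P3.a=1
P1.a=1 P2.a=2 P3.a=2
P1.a=2 P2.a=0 P3.a=1
P1.a=2 P2.a=0 P3.a=2
P1.a=2 P2.a=2 P3.a=0
P1.a=2 P2.a=2 P3.a=1
P1.a=2 P2.a=2 P3.a=2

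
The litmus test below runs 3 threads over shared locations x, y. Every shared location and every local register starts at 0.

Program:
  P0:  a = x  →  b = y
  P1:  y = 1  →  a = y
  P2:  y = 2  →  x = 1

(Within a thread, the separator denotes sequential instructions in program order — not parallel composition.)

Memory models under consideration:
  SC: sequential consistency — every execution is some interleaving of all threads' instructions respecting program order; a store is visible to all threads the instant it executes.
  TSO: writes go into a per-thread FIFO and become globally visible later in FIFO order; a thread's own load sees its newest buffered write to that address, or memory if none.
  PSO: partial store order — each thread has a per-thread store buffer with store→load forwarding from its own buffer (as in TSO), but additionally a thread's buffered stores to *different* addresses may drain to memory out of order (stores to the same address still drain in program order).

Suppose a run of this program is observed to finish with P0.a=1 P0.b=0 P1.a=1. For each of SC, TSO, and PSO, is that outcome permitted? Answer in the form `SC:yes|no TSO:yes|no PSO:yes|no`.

outcome vector order: (P0.a,P0.b,P1.a)
SC (9): 0/0/1, 0/0/2, 0/1/1, 0/1/2, 0/2/1, 0/2/2, 1/1/1, 1/2/1, 1/2/2
TSO (9): 0/0/1, 0/0/2, 0/1/1, 0/1/2, 0/2/1, 0/2/2, 1/1/1, 1/2/1, 1/2/2
PSO (12): 0/0/1, 0/0/2, 0/1/1, 0/1/2, 0/2/1, 0/2/2, 1/0/1, 1/0/2, 1/1/1, 1/1/2, 1/2/1, 1/2/2
target 1/0/1 ∈ {PSO}

SC:no TSO:no PSO:yes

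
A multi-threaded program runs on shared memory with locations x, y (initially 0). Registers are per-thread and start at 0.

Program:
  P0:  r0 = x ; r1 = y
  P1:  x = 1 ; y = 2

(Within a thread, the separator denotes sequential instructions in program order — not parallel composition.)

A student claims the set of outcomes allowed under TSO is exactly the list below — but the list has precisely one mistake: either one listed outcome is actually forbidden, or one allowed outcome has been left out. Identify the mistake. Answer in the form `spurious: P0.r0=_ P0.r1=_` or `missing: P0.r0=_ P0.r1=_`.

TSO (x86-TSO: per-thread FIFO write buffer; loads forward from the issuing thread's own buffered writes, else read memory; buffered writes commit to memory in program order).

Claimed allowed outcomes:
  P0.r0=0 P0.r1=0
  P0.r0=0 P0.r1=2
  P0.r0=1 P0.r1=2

outcome vector order: (P0.r0,P0.r1)
TSO (4): 00; 02; 10; 12
TSO∖claimed = {10}

missing: P0.r0=1 P0.r1=0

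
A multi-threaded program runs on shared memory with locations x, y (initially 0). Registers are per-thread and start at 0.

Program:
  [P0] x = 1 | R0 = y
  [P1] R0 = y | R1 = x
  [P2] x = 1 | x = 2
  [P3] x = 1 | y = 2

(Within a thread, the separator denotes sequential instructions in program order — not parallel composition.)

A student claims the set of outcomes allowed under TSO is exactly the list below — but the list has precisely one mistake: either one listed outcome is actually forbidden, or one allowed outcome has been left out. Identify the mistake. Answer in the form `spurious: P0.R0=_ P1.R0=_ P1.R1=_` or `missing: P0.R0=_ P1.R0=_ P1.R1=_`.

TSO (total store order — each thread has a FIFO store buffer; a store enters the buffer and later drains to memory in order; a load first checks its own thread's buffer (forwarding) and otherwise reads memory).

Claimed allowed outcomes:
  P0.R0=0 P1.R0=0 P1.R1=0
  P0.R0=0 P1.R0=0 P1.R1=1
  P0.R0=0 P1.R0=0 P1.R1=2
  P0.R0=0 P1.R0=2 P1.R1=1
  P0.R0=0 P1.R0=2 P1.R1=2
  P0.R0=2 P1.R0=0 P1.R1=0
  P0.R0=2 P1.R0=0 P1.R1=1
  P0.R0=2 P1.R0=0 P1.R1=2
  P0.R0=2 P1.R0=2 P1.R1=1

missing: P0.R0=2 P1.R0=2 P1.R1=2

outcome vector order: (P0.R0,P1.R0,P1.R1)
[TSO] allowed = {<0 0 0> <0 0 1> <0 0 2> <0 2 1> <0 2 2> <2 0 0> <2 0 1> <2 0 2> <2 2 1> <2 2 2>}
TSO∖claimed = {<2 2 2>}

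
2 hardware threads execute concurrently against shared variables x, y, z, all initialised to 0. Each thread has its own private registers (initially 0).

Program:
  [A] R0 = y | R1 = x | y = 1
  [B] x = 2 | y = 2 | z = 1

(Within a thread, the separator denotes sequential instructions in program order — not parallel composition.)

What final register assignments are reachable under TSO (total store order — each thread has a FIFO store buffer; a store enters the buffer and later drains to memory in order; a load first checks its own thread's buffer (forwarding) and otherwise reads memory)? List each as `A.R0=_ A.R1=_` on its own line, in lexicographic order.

A.R0=0 A.R1=0
A.R0=0 A.R1=2
A.R0=2 A.R1=2

outcome vector order: (A.R0,A.R1)
|TSO outcomes| = 3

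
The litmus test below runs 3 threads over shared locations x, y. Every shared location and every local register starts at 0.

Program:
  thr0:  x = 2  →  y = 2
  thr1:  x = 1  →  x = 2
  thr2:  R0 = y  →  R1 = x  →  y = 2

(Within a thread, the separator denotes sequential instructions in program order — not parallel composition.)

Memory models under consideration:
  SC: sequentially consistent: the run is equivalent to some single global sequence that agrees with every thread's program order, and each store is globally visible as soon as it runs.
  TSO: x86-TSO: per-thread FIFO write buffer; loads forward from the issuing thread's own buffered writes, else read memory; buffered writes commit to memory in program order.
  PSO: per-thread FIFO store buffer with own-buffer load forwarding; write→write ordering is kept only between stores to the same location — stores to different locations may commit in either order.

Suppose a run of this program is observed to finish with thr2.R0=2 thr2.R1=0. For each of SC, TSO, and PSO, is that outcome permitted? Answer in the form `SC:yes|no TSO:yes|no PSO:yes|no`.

SC:no TSO:no PSO:yes

outcome vector order: (thr2.R0,thr2.R1)
SC (5): 00, 01, 02, 21, 22
TSO (5): 00, 01, 02, 21, 22
PSO (6): 00, 01, 02, 20, 21, 22
target 20 ∈ {PSO}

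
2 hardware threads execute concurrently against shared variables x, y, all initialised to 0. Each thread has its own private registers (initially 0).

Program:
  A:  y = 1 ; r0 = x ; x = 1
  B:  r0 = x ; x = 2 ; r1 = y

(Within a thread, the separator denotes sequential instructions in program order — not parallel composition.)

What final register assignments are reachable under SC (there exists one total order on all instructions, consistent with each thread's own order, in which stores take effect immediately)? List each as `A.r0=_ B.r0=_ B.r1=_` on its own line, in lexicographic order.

outcome vector order: (A.r0,B.r0,B.r1)
|SC outcomes| = 4

A.r0=0 B.r0=0 B.r1=1
A.r0=0 B.r0=1 B.r1=1
A.r0=2 B.r0=0 B.r1=0
A.r0=2 B.r0=0 B.r1=1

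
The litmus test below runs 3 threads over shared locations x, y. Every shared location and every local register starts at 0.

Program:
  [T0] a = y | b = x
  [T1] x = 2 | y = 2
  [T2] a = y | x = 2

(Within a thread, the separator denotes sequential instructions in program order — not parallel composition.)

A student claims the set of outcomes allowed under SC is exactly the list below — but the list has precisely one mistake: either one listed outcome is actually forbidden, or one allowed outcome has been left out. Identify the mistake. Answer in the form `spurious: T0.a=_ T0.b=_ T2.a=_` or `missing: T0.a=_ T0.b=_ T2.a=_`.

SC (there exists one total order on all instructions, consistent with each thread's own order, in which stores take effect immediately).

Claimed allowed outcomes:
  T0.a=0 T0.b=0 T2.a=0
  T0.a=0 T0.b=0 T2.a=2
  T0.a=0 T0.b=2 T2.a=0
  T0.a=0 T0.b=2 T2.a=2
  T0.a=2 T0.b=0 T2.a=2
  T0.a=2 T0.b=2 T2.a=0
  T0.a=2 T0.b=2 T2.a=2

outcome vector order: (T0.a,T0.b,T2.a)
SC (6): <0 0 0> <0 0 2> <0 2 0> <0 2 2> <2 2 0> <2 2 2>
claimed∖SC = {<2 0 2>}

spurious: T0.a=2 T0.b=0 T2.a=2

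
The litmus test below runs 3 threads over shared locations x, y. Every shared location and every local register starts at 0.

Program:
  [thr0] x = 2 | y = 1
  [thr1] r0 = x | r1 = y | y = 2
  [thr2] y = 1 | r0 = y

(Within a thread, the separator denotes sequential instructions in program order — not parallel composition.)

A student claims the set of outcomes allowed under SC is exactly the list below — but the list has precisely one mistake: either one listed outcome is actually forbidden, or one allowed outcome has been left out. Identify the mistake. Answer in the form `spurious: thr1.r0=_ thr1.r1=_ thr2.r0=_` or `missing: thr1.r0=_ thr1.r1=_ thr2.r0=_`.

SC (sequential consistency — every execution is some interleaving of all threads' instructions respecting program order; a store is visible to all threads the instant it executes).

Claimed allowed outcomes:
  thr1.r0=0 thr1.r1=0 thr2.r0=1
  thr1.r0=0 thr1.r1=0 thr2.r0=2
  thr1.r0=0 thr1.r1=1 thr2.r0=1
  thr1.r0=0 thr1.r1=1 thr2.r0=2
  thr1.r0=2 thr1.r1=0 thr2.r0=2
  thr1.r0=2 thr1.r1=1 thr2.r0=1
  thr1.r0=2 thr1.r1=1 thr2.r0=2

missing: thr1.r0=2 thr1.r1=0 thr2.r0=1

outcome vector order: (thr1.r0,thr1.r1,thr2.r0)
under SC → (0,0,1) (0,0,2) (0,1,1) (0,1,2) (2,0,1) (2,0,2) (2,1,1) (2,1,2)
SC∖claimed = {(2,0,1)}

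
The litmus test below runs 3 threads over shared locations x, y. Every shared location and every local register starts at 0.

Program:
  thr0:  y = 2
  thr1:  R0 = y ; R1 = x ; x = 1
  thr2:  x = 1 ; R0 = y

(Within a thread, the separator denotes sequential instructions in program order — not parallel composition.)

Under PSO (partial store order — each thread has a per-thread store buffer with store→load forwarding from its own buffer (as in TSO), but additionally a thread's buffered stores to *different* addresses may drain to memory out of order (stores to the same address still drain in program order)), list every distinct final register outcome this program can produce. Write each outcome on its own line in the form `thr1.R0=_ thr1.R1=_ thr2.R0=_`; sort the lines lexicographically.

outcome vector order: (thr1.R0,thr1.R1,thr2.R0)
|PSO outcomes| = 8

thr1.R0=0 thr1.R1=0 thr2.R0=0
thr1.R0=0 thr1.R1=0 thr2.R0=2
thr1.R0=0 thr1.R1=1 thr2.R0=0
thr1.R0=0 thr1.R1=1 thr2.R0=2
thr1.R0=2 thr1.R1=0 thr2.R0=0
thr1.R0=2 thr1.R1=0 thr2.R0=2
thr1.R0=2 thr1.R1=1 thr2.R0=0
thr1.R0=2 thr1.R1=1 thr2.R0=2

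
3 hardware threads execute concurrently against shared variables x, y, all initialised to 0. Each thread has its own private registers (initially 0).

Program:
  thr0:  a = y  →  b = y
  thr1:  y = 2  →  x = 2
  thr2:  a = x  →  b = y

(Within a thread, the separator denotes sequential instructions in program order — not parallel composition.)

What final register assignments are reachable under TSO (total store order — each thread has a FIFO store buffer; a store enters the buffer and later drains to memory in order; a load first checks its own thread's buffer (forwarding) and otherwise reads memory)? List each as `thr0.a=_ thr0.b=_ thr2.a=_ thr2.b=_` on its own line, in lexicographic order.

outcome vector order: (thr0.a,thr0.b,thr2.a,thr2.b)
|TSO outcomes| = 9

thr0.a=0 thr0.b=0 thr2.a=0 thr2.b=0
thr0.a=0 thr0.b=0 thr2.a=0 thr2.b=2
thr0.a=0 thr0.b=0 thr2.a=2 thr2.b=2
thr0.a=0 thr0.b=2 thr2.a=0 thr2.b=0
thr0.a=0 thr0.b=2 thr2.a=0 thr2.b=2
thr0.a=0 thr0.b=2 thr2.a=2 thr2.b=2
thr0.a=2 thr0.b=2 thr2.a=0 thr2.b=0
thr0.a=2 thr0.b=2 thr2.a=0 thr2.b=2
thr0.a=2 thr0.b=2 thr2.a=2 thr2.b=2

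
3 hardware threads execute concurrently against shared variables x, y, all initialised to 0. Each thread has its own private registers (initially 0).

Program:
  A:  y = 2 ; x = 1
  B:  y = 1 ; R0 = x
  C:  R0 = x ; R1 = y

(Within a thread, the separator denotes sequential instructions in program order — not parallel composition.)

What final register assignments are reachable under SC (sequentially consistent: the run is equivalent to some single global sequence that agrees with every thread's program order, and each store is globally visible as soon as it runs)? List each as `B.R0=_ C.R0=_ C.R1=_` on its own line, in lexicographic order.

B.R0=0 C.R0=0 C.R1=0
B.R0=0 C.R0=0 C.R1=1
B.R0=0 C.R0=0 C.R1=2
B.R0=0 C.R0=1 C.R1=1
B.R0=0 C.R0=1 C.R1=2
B.R0=1 C.R0=0 C.R1=0
B.R0=1 C.R0=0 C.R1=1
B.R0=1 C.R0=0 C.R1=2
B.R0=1 C.R0=1 C.R1=1
B.R0=1 C.R0=1 C.R1=2

outcome vector order: (B.R0,C.R0,C.R1)
|SC outcomes| = 10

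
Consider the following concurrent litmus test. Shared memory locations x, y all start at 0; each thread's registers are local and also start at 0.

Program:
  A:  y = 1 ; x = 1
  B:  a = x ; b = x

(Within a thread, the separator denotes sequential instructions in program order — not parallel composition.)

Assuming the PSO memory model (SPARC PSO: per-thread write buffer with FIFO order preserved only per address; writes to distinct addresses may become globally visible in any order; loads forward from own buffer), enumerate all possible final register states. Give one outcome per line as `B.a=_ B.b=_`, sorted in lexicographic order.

B.a=0 B.b=0
B.a=0 B.b=1
B.a=1 B.b=1

outcome vector order: (B.a,B.b)
|PSO outcomes| = 3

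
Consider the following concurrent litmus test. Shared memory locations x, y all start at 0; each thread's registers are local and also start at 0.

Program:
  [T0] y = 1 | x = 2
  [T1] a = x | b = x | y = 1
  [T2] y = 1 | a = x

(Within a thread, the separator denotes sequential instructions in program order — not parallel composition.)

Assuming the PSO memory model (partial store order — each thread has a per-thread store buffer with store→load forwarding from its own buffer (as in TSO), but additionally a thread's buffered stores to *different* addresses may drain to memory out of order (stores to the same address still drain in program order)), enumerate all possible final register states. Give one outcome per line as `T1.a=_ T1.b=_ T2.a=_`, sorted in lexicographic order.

T1.a=0 T1.b=0 T2.a=0
T1.a=0 T1.b=0 T2.a=2
T1.a=0 T1.b=2 T2.a=0
T1.a=0 T1.b=2 T2.a=2
T1.a=2 T1.b=2 T2.a=0
T1.a=2 T1.b=2 T2.a=2

outcome vector order: (T1.a,T1.b,T2.a)
|PSO outcomes| = 6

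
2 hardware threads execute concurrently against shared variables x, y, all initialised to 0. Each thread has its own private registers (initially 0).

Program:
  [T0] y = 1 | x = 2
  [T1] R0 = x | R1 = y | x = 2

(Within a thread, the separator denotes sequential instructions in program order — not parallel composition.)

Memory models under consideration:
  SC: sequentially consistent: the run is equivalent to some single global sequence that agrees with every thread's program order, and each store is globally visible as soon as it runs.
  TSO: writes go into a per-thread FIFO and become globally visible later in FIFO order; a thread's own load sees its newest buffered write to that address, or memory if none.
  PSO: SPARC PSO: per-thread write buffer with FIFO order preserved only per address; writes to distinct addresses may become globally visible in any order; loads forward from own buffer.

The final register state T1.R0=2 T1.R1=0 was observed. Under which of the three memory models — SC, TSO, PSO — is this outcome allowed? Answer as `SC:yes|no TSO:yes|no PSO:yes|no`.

outcome vector order: (T1.R0,T1.R1)
SC: 3 outcomes — {<0 0>, <0 1>, <2 1>}
TSO: 3 outcomes — {<0 0>, <0 1>, <2 1>}
PSO: 4 outcomes — {<0 0>, <0 1>, <2 0>, <2 1>}
target <2 0> ∈ {PSO}

SC:no TSO:no PSO:yes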